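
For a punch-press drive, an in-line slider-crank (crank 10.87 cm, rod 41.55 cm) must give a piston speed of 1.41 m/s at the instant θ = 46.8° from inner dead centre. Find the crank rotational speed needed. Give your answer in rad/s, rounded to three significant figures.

For an in-line slider-crank, |v_piston| = rω|sinθ|·[1 + r cosθ/√(L² − r² sin²θ)].
With r = 0.1087 m, L = 0.4155 m, θ = 46.8°: the bracketed kinematic factor |dx/dθ| = 0.093695 m.
ω = v/|dx/dθ| = 1.41/0.093695 = 15.049 rad/s.

15.0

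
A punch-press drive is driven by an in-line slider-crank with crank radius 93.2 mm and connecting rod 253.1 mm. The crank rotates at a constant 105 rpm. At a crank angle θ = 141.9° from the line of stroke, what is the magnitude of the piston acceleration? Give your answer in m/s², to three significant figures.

ω = 2π·105/60 = 11 rad/s
x(θ) = r cosθ + √(L² − r² sin²θ); with ω constant, a = ω²·d²x/dθ².
d²x/dθ² = −r cosθ − r²(cos2θ)/√u − r⁴ sin²2θ/(4u^{3/2}),  u = L² − r² sin²θ = 0.0607525 m².
Substituting r = 0.0932 m, L = 0.2531 m, θ = 141.9°: d²x/dθ² = +0.063748 m.
a = ω²·d²x/dθ² = (11)²·(+0.063748) = +7.7073 m/s²;  |a| = 7.7073 m/s².

7.71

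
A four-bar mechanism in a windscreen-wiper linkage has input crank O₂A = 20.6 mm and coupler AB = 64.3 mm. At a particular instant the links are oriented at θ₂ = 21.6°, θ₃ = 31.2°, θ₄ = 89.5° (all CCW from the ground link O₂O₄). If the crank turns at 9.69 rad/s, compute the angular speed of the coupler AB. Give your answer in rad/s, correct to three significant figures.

ω₂ = 9.69 rad/s
Differentiating the loop-closure r₂e^{iθ₂}+r₃e^{iθ₃}=r₁+r₄e^{iθ₄} gives r₂ω₂e^{iθ₂}+r₃ω₃e^{iθ₃}=r₄ω₄e^{iθ₄}.
Eliminating the other unknown: ω₃ = r₂ω₂ sin(θ₄−θ₂) / [r₃ sin(θ₃−θ₄)].
Numerator sine = +0.92653; denominator sine = -0.85081.
Result = 0.0206·9.69·(+0.92653) / (0.0643·(-0.85081)) = -3.3807 rad/s; magnitude 3.3807 rad/s.

3.38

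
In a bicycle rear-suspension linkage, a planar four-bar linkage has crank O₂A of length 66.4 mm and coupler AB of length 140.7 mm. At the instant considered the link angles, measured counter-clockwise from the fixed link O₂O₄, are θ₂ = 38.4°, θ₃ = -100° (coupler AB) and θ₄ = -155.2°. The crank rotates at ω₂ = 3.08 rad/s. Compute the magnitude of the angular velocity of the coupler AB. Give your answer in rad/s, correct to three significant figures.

ω₂ = 3.08 rad/s
Differentiating the loop-closure r₂e^{iθ₂}+r₃e^{iθ₃}=r₁+r₄e^{iθ₄} gives r₂ω₂e^{iθ₂}+r₃ω₃e^{iθ₃}=r₄ω₄e^{iθ₄}.
Eliminating the other unknown: ω₃ = r₂ω₂ sin(θ₄−θ₂) / [r₃ sin(θ₃−θ₄)].
Numerator sine = +0.23514; denominator sine = +0.82115.
Result = 0.0664·3.08·(+0.23514) / (0.1407·(+0.82115)) = +0.41623 rad/s; magnitude 0.41623 rad/s.

0.416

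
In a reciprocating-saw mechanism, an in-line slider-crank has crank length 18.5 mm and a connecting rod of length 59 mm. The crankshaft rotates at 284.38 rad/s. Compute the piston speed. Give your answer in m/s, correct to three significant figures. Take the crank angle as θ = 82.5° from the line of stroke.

5.44

ω = 284.4 rad/s
For an in-line slider-crank, x = r cosθ + √(L² − r² sin²θ), so v = −rω sinθ·[1 + r cosθ/√(L² − r² sin²θ)].
With r = 0.0185 m, L = 0.059 m, θ = 82.5°: √(L² − r² sin²θ) = 0.056077 m.
v = −0.0185·284.4·0.99144·[1 + 0.0185·0.13053/0.056077] = -5.4406 m/s.
|v| = 5.4406 m/s.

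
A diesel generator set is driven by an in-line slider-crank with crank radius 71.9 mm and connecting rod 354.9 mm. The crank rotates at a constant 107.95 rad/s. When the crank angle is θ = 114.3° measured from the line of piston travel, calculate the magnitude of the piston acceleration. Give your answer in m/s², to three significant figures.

ω = 108 rad/s
x(θ) = r cosθ + √(L² − r² sin²θ); with ω constant, a = ω²·d²x/dθ².
d²x/dθ² = −r cosθ − r²(cos2θ)/√u − r⁴ sin²2θ/(4u^{3/2}),  u = L² − r² sin²θ = 0.12166 m².
Substituting r = 0.0719 m, L = 0.3549 m, θ = 114.3°: d²x/dθ² = +0.039301 m.
a = ω²·d²x/dθ² = (108)²·(+0.039301) = +457.98 m/s²;  |a| = 457.98 m/s².

458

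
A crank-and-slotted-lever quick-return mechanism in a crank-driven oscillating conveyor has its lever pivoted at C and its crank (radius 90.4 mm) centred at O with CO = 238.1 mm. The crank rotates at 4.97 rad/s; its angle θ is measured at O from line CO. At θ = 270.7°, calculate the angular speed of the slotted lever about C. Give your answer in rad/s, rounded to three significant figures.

ω = 4.97 rad/s
Crank pin A relative to C: A = (d + r cosθ, r sinθ); lever angle φ = atan2(r sinθ, d + r cosθ).
Differentiating tanφ: φ̇ = rω(d cosθ + r)/(d² + r² + 2dr cosθ).
d² + r² + 2dr cosθ = |CA|² = 0.0653897 m²;  d cosθ + r = +0.093309 m.
|ω_lever| = |0.0904·4.97·+0.093309| / 0.0653897 = 0.64112 rad/s.

0.641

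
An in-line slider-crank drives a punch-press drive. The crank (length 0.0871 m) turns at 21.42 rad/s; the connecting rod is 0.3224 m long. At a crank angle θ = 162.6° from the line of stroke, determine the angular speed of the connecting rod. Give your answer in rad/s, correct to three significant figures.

ω = 21.42 rad/s
The rod makes angle φ with the slider axis where L sinφ = r sinθ; differentiating, L cosφ·φ̇ = r ω cosθ.
L cosφ = √(L² − r² sin²θ) = 0.32135 m.
|ω_rod| = r ω |cosθ| / √(L² − r² sin²θ) = 0.0871·21.42·0.95424/0.32135 = 5.5402 rad/s.

5.54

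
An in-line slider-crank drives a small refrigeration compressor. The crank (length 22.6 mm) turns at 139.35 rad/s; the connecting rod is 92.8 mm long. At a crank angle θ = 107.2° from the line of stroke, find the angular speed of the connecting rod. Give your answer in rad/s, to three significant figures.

10.3

ω = 139.3 rad/s
The rod makes angle φ with the slider axis where L sinφ = r sinθ; differentiating, L cosφ·φ̇ = r ω cosθ.
L cosφ = √(L² − r² sin²θ) = 0.090254 m.
|ω_rod| = r ω |cosθ| / √(L² − r² sin²θ) = 0.0226·139.3·0.29571/0.090254 = 10.318 rad/s.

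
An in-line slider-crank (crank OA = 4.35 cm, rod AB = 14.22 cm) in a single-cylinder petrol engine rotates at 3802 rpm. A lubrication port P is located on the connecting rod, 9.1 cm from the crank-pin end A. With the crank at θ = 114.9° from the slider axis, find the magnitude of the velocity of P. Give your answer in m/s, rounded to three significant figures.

14.6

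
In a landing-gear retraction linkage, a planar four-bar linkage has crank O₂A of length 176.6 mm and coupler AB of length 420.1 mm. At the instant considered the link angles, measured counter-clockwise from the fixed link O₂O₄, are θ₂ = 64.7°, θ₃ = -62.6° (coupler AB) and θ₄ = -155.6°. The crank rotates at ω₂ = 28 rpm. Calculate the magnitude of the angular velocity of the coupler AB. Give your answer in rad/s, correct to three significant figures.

0.798

ω₂ = 2.932 rad/s (from 28 rpm).
Differentiating the loop-closure r₂e^{iθ₂}+r₃e^{iθ₃}=r₁+r₄e^{iθ₄} gives r₂ω₂e^{iθ₂}+r₃ω₃e^{iθ₃}=r₄ω₄e^{iθ₄}.
Eliminating the other unknown: ω₃ = r₂ω₂ sin(θ₄−θ₂) / [r₃ sin(θ₃−θ₄)].
Numerator sine = +0.64679; denominator sine = +0.99863.
Result = 0.1766·2.932·(+0.64679) / (0.4201·(+0.99863)) = +0.79833 rad/s; magnitude 0.79833 rad/s.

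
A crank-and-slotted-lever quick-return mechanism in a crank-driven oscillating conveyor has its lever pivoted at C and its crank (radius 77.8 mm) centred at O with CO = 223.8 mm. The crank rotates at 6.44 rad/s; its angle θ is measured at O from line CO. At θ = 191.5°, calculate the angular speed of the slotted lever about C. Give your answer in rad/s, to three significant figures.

3.22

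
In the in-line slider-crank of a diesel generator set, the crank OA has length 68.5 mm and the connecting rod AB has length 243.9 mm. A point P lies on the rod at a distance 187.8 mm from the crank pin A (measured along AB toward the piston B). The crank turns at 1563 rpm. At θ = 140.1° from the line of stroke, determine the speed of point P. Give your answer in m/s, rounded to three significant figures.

ω = 163.7 rad/s.  Crank-pin speed |V_A| = rω = 11.212 m/s, perpendicular to OA.
Rod angle: sinφ = −(r/L) sinθ ⇒ φ = -10.379°; ω_rod = −rω cosθ/√(L²−r²sin²θ) = +35.853 rad/s.
V_P = V_A + ω_rod × AP, with AP = 0.1878 m along the rod.
Components: V_Px = −rω sinθ − a·ω_rod·sinφ = -5.9789 m/s;  V_Py = rω cosθ + a·ω_rod·cosφ = -1.9784 m/s.
|V_P| = √(V_Px² + V_Py²) = 6.2977 m/s.

6.30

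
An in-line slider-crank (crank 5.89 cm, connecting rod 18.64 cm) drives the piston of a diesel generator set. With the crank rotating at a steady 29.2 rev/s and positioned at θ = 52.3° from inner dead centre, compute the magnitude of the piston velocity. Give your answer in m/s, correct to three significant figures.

10.3

ω = 2π·29.2 = 183.5 rad/s
For an in-line slider-crank, x = r cosθ + √(L² − r² sin²θ), so v = −rω sinθ·[1 + r cosθ/√(L² − r² sin²θ)].
With r = 0.0589 m, L = 0.1864 m, θ = 52.3°: √(L² − r² sin²θ) = 0.18048 m.
v = −0.0589·183.5·0.79122·[1 + 0.0589·0.61153/0.18048] = -10.257 m/s.
|v| = 10.257 m/s.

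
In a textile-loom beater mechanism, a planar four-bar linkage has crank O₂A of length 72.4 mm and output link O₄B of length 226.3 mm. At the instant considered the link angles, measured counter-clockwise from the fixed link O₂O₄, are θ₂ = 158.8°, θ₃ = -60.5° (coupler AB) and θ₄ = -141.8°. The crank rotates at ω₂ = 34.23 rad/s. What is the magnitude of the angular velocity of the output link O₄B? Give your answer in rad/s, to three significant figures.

7.02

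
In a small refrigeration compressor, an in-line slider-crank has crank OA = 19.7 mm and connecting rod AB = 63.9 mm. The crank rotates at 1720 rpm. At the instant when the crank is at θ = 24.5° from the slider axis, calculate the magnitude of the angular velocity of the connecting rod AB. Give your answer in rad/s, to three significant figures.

ω = 180.1 rad/s (converted from 1720 rpm).
The rod makes angle φ with the slider axis where L sinφ = r sinθ; differentiating, L cosφ·φ̇ = r ω cosθ.
L cosφ = √(L² − r² sin²θ) = 0.063376 m.
|ω_rod| = r ω |cosθ| / √(L² − r² sin²θ) = 0.0197·180.1·0.90996/0.063376 = 50.948 rad/s.

50.9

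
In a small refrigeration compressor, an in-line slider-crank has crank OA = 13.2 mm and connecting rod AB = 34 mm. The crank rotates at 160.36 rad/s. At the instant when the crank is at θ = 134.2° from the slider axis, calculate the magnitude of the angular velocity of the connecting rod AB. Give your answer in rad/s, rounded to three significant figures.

ω = 160.4 rad/s
The rod makes angle φ with the slider axis where L sinφ = r sinθ; differentiating, L cosφ·φ̇ = r ω cosθ.
L cosφ = √(L² − r² sin²θ) = 0.032657 m.
|ω_rod| = r ω |cosθ| / √(L² − r² sin²θ) = 0.0132·160.4·0.69717/0.032657 = 45.189 rad/s.

45.2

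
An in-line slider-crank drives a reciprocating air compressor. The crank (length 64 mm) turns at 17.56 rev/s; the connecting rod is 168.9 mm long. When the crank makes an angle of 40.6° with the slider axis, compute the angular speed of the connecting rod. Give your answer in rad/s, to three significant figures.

ω = 110.3 rad/s (converted from 17.56 rev/s).
The rod makes angle φ with the slider axis where L sinφ = r sinθ; differentiating, L cosφ·φ̇ = r ω cosθ.
L cosφ = √(L² − r² sin²θ) = 0.16368 m.
|ω_rod| = r ω |cosθ| / √(L² − r² sin²θ) = 0.064·110.3·0.75927/0.16368 = 32.755 rad/s.

32.8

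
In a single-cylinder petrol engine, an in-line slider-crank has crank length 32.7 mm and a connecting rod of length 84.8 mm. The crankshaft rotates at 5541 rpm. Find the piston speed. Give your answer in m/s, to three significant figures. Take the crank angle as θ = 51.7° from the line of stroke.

ω = 2π·5541/60 = 580.3 rad/s
For an in-line slider-crank, x = r cosθ + √(L² − r² sin²θ), so v = −rω sinθ·[1 + r cosθ/√(L² − r² sin²θ)].
With r = 0.0327 m, L = 0.0848 m, θ = 51.7°: √(L² − r² sin²θ) = 0.080824 m.
v = −0.0327·580.3·0.78478·[1 + 0.0327·0.61978/0.080824] = -18.624 m/s.
|v| = 18.624 m/s.

18.6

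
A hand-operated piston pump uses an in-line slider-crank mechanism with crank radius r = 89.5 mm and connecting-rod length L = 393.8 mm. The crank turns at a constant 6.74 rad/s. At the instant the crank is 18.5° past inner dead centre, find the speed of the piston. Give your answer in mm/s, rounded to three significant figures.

233

ω = 6.74 rad/s
For an in-line slider-crank, x = r cosθ + √(L² − r² sin²θ), so v = −rω sinθ·[1 + r cosθ/√(L² − r² sin²θ)].
With r = 0.0895 m, L = 0.3938 m, θ = 18.5°: √(L² − r² sin²θ) = 0.39277 m.
v = −0.0895·6.74·0.31730·[1 + 0.0895·0.94832/0.39277] = -0.23277 m/s.
|v| = 0.23277 m/s = 232.77 mm/s.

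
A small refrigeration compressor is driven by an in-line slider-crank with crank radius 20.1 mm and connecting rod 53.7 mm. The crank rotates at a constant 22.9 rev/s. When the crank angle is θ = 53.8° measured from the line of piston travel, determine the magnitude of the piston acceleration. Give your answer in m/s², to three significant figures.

ω = 2π·22.9 = 143.9 rad/s
x(θ) = r cosθ + √(L² − r² sin²θ); with ω constant, a = ω²·d²x/dθ².
d²x/dθ² = −r cosθ − r²(cos2θ)/√u − r⁴ sin²2θ/(4u^{3/2}),  u = L² − r² sin²θ = 0.0026206 m².
Substituting r = 0.0201 m, L = 0.0537 m, θ = 53.8°: d²x/dθ² = -0.0097612 m.
a = ω²·d²x/dθ² = (143.9)²·(-0.0097612) = -202.09 m/s²;  |a| = 202.09 m/s².

202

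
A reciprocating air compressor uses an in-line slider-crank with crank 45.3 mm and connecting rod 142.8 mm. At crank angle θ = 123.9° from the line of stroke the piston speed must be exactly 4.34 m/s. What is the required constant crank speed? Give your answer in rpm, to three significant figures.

For an in-line slider-crank, |v_piston| = rω|sinθ|·[1 + r cosθ/√(L² − r² sin²θ)].
With r = 0.0453 m, L = 0.1428 m, θ = 123.9°: the bracketed kinematic factor |dx/dθ| = 0.030704 m.
ω = v/|dx/dθ| = 4.34/0.030704 = 141.35 rad/s.
N = 60ω/(2π) = 1349.8 rpm.

1350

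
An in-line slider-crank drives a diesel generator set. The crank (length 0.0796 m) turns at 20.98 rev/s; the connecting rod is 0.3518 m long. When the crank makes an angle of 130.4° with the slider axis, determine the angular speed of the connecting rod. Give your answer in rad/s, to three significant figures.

ω = 131.8 rad/s (converted from 20.98 rev/s).
The rod makes angle φ with the slider axis where L sinφ = r sinθ; differentiating, L cosφ·φ̇ = r ω cosθ.
L cosφ = √(L² − r² sin²θ) = 0.34654 m.
|ω_rod| = r ω |cosθ| / √(L² − r² sin²θ) = 0.0796·131.8·0.64812/0.34654 = 19.625 rad/s.

19.6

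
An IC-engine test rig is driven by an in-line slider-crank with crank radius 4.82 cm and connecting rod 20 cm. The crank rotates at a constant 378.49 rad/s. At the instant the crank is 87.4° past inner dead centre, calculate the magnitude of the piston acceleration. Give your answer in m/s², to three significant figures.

1390

ω = 378.5 rad/s
x(θ) = r cosθ + √(L² − r² sin²θ); with ω constant, a = ω²·d²x/dθ².
d²x/dθ² = −r cosθ − r²(cos2θ)/√u − r⁴ sin²2θ/(4u^{3/2}),  u = L² − r² sin²θ = 0.0376815 m².
Substituting r = 0.0482 m, L = 0.2 m, θ = 87.4°: d²x/dθ² = +0.009731 m.
a = ω²·d²x/dθ² = (378.5)²·(+0.009731) = +1394 m/s²;  |a| = 1394 m/s².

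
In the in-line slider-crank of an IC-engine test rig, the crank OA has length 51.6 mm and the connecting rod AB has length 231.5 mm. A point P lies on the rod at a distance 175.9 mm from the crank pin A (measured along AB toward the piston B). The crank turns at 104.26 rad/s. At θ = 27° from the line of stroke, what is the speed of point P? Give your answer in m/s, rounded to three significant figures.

3.04

ω = 104.3 rad/s.  Crank-pin speed |V_A| = rω = 5.3798 m/s, perpendicular to OA.
Rod angle: sinφ = −(r/L) sinθ ⇒ φ = -5.808°; ω_rod = −rω cosθ/√(L²−r²sin²θ) = -20.813 rad/s.
V_P = V_A + ω_rod × AP, with AP = 0.1759 m along the rod.
Components: V_Px = −rω sinθ − a·ω_rod·sinφ = -2.8128 m/s;  V_Py = rω cosθ + a·ω_rod·cosφ = +1.1513 m/s.
|V_P| = √(V_Px² + V_Py²) = 3.0393 m/s.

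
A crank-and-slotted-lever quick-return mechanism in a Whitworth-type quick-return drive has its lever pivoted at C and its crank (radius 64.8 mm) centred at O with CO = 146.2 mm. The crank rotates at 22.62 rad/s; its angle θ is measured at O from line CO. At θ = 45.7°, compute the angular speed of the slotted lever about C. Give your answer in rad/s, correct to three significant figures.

6.30

ω = 22.62 rad/s
Crank pin A relative to C: A = (d + r cosθ, r sinθ); lever angle φ = atan2(r sinθ, d + r cosθ).
Differentiating tanφ: φ̇ = rω(d cosθ + r)/(d² + r² + 2dr cosθ).
d² + r² + 2dr cosθ = |CA|² = 0.0388067 m²;  d cosθ + r = +0.16691 m.
|ω_lever| = |0.0648·22.62·+0.16691| / 0.0388067 = 6.3043 rad/s.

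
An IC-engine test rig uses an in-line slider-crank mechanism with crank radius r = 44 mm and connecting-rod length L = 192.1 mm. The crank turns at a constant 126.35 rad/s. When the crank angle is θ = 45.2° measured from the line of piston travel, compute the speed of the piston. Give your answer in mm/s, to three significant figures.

4590

ω = 126.3 rad/s
For an in-line slider-crank, x = r cosθ + √(L² − r² sin²θ), so v = −rω sinθ·[1 + r cosθ/√(L² − r² sin²θ)].
With r = 0.044 m, L = 0.1921 m, θ = 45.2°: √(L² − r² sin²θ) = 0.18955 m.
v = −0.044·126.3·0.70957·[1 + 0.044·0.70463/0.18955] = -4.59 m/s.
|v| = 4.59 m/s = 4590 mm/s.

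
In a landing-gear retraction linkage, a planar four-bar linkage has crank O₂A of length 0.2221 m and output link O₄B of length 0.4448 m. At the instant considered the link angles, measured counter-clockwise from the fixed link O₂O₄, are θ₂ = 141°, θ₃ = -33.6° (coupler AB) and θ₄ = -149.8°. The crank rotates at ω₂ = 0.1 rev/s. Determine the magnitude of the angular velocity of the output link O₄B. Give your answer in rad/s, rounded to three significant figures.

0.0329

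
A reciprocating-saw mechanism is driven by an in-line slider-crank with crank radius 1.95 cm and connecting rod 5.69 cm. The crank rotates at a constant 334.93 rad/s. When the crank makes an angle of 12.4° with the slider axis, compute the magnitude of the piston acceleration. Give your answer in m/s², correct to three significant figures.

ω = 334.9 rad/s
x(θ) = r cosθ + √(L² − r² sin²θ); with ω constant, a = ω²·d²x/dθ².
d²x/dθ² = −r cosθ − r²(cos2θ)/√u − r⁴ sin²2θ/(4u^{3/2}),  u = L² − r² sin²θ = 0.00322008 m².
Substituting r = 0.0195 m, L = 0.0569 m, θ = 12.4°: d²x/dθ² = -0.025163 m.
a = ω²·d²x/dθ² = (334.9)²·(-0.025163) = -2822.7 m/s²;  |a| = 2822.7 m/s².

2820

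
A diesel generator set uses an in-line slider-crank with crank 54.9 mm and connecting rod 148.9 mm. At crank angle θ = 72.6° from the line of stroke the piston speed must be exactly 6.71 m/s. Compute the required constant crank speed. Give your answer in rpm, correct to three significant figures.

For an in-line slider-crank, |v_piston| = rω|sinθ|·[1 + r cosθ/√(L² − r² sin²θ)].
With r = 0.0549 m, L = 0.1489 m, θ = 72.6°: the bracketed kinematic factor |dx/dθ| = 0.058558 m.
ω = v/|dx/dθ| = 6.71/0.058558 = 114.59 rad/s.
N = 60ω/(2π) = 1094.2 rpm.

1090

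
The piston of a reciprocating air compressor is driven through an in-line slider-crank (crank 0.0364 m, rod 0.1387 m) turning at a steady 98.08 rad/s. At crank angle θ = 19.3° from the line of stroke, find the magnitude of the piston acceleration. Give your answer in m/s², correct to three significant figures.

ω = 98.08 rad/s
x(θ) = r cosθ + √(L² − r² sin²θ); with ω constant, a = ω²·d²x/dθ².
d²x/dθ² = −r cosθ − r²(cos2θ)/√u − r⁴ sin²2θ/(4u^{3/2}),  u = L² − r² sin²θ = 0.019093 m².
Substituting r = 0.0364 m, L = 0.1387 m, θ = 19.3°: d²x/dθ² = -0.041913 m.
a = ω²·d²x/dθ² = (98.08)²·(-0.041913) = -403.19 m/s²;  |a| = 403.19 m/s².

403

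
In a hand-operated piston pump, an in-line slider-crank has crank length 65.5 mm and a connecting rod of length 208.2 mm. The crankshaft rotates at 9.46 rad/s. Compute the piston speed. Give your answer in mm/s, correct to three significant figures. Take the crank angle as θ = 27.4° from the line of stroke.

ω = 9.46 rad/s
For an in-line slider-crank, x = r cosθ + √(L² − r² sin²θ), so v = −rω sinθ·[1 + r cosθ/√(L² − r² sin²θ)].
With r = 0.0655 m, L = 0.2082 m, θ = 27.4°: √(L² − r² sin²θ) = 0.20601 m.
v = −0.0655·9.46·0.46020·[1 + 0.0655·0.88782/0.20601] = -0.36565 m/s.
|v| = 0.36565 m/s = 365.65 mm/s.

366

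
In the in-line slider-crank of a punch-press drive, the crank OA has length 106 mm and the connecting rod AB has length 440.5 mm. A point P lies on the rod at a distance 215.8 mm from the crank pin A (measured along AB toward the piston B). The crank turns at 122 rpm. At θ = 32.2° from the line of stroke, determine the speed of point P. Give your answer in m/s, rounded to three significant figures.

ω = 12.78 rad/s.  Crank-pin speed |V_A| = rω = 1.3542 m/s, perpendicular to OA.
Rod angle: sinφ = −(r/L) sinθ ⇒ φ = -7.367°; ω_rod = −rω cosθ/√(L²−r²sin²θ) = -2.6231 rad/s.
V_P = V_A + ω_rod × AP, with AP = 0.2158 m along the rod.
Components: V_Px = −rω sinθ − a·ω_rod·sinφ = -0.79423 m/s;  V_Py = rω cosθ + a·ω_rod·cosφ = +0.58455 m/s.
|V_P| = √(V_Px² + V_Py²) = 0.98615 m/s.

0.986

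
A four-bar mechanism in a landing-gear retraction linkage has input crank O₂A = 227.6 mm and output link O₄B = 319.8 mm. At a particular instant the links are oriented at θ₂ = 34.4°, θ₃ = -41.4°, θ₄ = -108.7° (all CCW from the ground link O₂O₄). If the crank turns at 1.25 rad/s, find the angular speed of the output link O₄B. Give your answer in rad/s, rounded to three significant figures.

0.935

ω₂ = 1.25 rad/s
Differentiating the loop-closure r₂e^{iθ₂}+r₃e^{iθ₃}=r₁+r₄e^{iθ₄} gives r₂ω₂e^{iθ₂}+r₃ω₃e^{iθ₃}=r₄ω₄e^{iθ₄}.
Eliminating the other unknown: ω₄ = r₂ω₂ sin(θ₂−θ₃) / [r₄ sin(θ₄−θ₃)].
Numerator sine = +0.96945; denominator sine = -0.92254.
Result = 0.2276·1.25·(+0.96945) / (0.3198·(-0.92254)) = -0.93485 rad/s; magnitude 0.93485 rad/s.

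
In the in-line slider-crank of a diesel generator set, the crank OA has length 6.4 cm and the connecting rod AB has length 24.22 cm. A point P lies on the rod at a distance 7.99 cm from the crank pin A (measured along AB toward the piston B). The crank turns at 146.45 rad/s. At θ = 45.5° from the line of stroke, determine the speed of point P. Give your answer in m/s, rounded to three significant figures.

8.35

ω = 146.4 rad/s.  Crank-pin speed |V_A| = rω = 9.3728 m/s, perpendicular to OA.
Rod angle: sinφ = −(r/L) sinθ ⇒ φ = -10.864°; ω_rod = −rω cosθ/√(L²−r²sin²θ) = -27.619 rad/s.
V_P = V_A + ω_rod × AP, with AP = 0.0799 m along the rod.
Components: V_Px = −rω sinθ − a·ω_rod·sinφ = -7.1011 m/s;  V_Py = rω cosθ + a·ω_rod·cosφ = +4.4023 m/s.
|V_P| = √(V_Px² + V_Py²) = 8.3549 m/s.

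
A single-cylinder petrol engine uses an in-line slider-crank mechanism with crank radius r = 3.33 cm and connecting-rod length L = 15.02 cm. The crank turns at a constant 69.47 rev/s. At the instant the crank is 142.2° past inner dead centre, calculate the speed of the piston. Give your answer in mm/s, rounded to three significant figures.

7330

ω = 2π·69.5 = 436.5 rad/s
For an in-line slider-crank, x = r cosθ + √(L² − r² sin²θ), so v = −rω sinθ·[1 + r cosθ/√(L² − r² sin²θ)].
With r = 0.0333 m, L = 0.1502 m, θ = 142.2°: √(L² − r² sin²θ) = 0.14881 m.
v = −0.0333·436.5·0.61291·[1 + 0.0333·-0.79016/0.14881] = -7.3335 m/s.
|v| = 7.3335 m/s = 7333.5 mm/s.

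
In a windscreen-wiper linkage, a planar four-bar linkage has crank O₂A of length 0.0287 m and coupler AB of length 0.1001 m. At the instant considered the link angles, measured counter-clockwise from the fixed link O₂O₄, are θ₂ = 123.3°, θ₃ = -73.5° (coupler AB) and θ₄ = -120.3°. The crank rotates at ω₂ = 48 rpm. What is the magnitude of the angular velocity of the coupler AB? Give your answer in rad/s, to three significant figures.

1.77

ω₂ = 5.027 rad/s (from 48 rpm).
Differentiating the loop-closure r₂e^{iθ₂}+r₃e^{iθ₃}=r₁+r₄e^{iθ₄} gives r₂ω₂e^{iθ₂}+r₃ω₃e^{iθ₃}=r₄ω₄e^{iθ₄}.
Eliminating the other unknown: ω₃ = r₂ω₂ sin(θ₄−θ₂) / [r₃ sin(θ₃−θ₄)].
Numerator sine = +0.89571; denominator sine = +0.72897.
Result = 0.0287·5.027·(+0.89571) / (0.1001·(+0.72897)) = +1.7708 rad/s; magnitude 1.7708 rad/s.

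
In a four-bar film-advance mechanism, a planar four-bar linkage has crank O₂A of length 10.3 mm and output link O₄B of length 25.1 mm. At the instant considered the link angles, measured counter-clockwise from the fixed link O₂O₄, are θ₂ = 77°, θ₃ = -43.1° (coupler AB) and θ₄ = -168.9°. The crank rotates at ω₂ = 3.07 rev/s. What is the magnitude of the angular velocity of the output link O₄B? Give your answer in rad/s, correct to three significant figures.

ω₂ = 19.29 rad/s (from 3.07 rev/s).
Differentiating the loop-closure r₂e^{iθ₂}+r₃e^{iθ₃}=r₁+r₄e^{iθ₄} gives r₂ω₂e^{iθ₂}+r₃ω₃e^{iθ₃}=r₄ω₄e^{iθ₄}.
Eliminating the other unknown: ω₄ = r₂ω₂ sin(θ₂−θ₃) / [r₄ sin(θ₄−θ₃)].
Numerator sine = +0.86515; denominator sine = -0.81106.
Result = 0.0103·19.29·(+0.86515) / (0.0251·(-0.81106)) = -8.4434 rad/s; magnitude 8.4434 rad/s.

8.44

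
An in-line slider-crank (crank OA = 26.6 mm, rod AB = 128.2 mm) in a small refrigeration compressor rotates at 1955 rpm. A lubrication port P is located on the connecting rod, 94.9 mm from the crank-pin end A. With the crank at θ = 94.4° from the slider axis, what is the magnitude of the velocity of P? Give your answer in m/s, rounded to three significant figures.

5.37

ω = 204.7 rad/s.  Crank-pin speed |V_A| = rω = 5.4457 m/s, perpendicular to OA.
Rod angle: sinφ = −(r/L) sinθ ⇒ φ = -11.939°; ω_rod = −rω cosθ/√(L²−r²sin²θ) = +3.331 rad/s.
V_P = V_A + ω_rod × AP, with AP = 0.0949 m along the rod.
Components: V_Px = −rω sinθ − a·ω_rod·sinφ = -5.3643 m/s;  V_Py = rω cosθ + a·ω_rod·cosφ = -0.10852 m/s.
|V_P| = √(V_Px² + V_Py²) = 5.3654 m/s.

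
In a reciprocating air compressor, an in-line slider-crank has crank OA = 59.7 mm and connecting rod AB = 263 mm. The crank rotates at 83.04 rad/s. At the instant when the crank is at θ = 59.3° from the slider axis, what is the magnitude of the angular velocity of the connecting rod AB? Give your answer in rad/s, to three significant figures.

ω = 83.04 rad/s
The rod makes angle φ with the slider axis where L sinφ = r sinθ; differentiating, L cosφ·φ̇ = r ω cosθ.
L cosφ = √(L² − r² sin²θ) = 0.25794 m.
|ω_rod| = r ω |cosθ| / √(L² − r² sin²θ) = 0.0597·83.04·0.51054/0.25794 = 9.8123 rad/s.

9.81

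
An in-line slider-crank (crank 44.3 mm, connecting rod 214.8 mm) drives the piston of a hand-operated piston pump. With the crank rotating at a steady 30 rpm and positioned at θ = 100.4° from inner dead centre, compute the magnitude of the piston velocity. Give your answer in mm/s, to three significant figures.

ω = 2π·30/60 = 3.142 rad/s
For an in-line slider-crank, x = r cosθ + √(L² − r² sin²θ), so v = −rω sinθ·[1 + r cosθ/√(L² − r² sin²θ)].
With r = 0.0443 m, L = 0.2148 m, θ = 100.4°: √(L² − r² sin²θ) = 0.21033 m.
v = −0.0443·3.142·0.98357·[1 + 0.0443·-0.18052/0.21033] = -0.13168 m/s.
|v| = 0.13168 m/s = 131.68 mm/s.

132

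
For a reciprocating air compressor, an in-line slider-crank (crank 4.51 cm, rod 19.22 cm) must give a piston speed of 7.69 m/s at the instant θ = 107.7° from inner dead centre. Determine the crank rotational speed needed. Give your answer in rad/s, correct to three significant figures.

For an in-line slider-crank, |v_piston| = rω|sinθ|·[1 + r cosθ/√(L² − r² sin²θ)].
With r = 0.0451 m, L = 0.1922 m, θ = 107.7°: the bracketed kinematic factor |dx/dθ| = 0.03982 m.
ω = v/|dx/dθ| = 7.69/0.03982 = 193.12 rad/s.

193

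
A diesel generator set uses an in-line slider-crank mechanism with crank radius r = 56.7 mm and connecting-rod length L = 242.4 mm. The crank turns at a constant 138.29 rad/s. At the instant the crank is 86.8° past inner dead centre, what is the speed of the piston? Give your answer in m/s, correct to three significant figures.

7.93

ω = 138.3 rad/s
For an in-line slider-crank, x = r cosθ + √(L² − r² sin²θ), so v = −rω sinθ·[1 + r cosθ/√(L² − r² sin²θ)].
With r = 0.0567 m, L = 0.2424 m, θ = 86.8°: √(L² − r² sin²θ) = 0.2357 m.
v = −0.0567·138.3·0.99844·[1 + 0.0567·0.05582/0.2357] = -7.9339 m/s.
|v| = 7.9339 m/s.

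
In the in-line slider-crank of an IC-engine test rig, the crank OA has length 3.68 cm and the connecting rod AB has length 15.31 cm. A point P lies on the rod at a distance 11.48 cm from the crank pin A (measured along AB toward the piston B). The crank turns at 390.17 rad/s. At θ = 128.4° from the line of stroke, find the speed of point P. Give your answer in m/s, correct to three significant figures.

10.2

ω = 390.2 rad/s.  Crank-pin speed |V_A| = rω = 14.358 m/s, perpendicular to OA.
Rod angle: sinφ = −(r/L) sinθ ⇒ φ = -10.858°; ω_rod = −rω cosθ/√(L²−r²sin²θ) = +59.315 rad/s.
V_P = V_A + ω_rod × AP, with AP = 0.1148 m along the rod.
Components: V_Px = −rω sinθ − a·ω_rod·sinφ = -9.9698 m/s;  V_Py = rω cosθ + a·ω_rod·cosφ = -2.2311 m/s.
|V_P| = √(V_Px² + V_Py²) = 10.216 m/s.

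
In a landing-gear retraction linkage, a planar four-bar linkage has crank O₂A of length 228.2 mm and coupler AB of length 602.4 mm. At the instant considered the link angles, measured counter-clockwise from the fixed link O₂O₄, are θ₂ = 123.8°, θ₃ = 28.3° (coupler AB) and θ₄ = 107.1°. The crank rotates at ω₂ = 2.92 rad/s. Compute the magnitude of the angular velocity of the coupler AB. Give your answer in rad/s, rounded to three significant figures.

ω₂ = 2.92 rad/s
Differentiating the loop-closure r₂e^{iθ₂}+r₃e^{iθ₃}=r₁+r₄e^{iθ₄} gives r₂ω₂e^{iθ₂}+r₃ω₃e^{iθ₃}=r₄ω₄e^{iθ₄}.
Eliminating the other unknown: ω₃ = r₂ω₂ sin(θ₄−θ₂) / [r₃ sin(θ₃−θ₄)].
Numerator sine = -0.28736; denominator sine = -0.98096.
Result = 0.2282·2.92·(-0.28736) / (0.6024·(-0.98096)) = +0.32403 rad/s; magnitude 0.32403 rad/s.

0.324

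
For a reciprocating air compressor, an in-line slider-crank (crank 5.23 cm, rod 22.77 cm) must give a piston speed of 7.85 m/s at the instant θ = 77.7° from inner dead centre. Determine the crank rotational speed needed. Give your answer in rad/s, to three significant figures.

For an in-line slider-crank, |v_piston| = rω|sinθ|·[1 + r cosθ/√(L² − r² sin²θ)].
With r = 0.0523 m, L = 0.2277 m, θ = 77.7°: the bracketed kinematic factor |dx/dθ| = 0.053665 m.
ω = v/|dx/dθ| = 7.85/0.053665 = 146.28 rad/s.

146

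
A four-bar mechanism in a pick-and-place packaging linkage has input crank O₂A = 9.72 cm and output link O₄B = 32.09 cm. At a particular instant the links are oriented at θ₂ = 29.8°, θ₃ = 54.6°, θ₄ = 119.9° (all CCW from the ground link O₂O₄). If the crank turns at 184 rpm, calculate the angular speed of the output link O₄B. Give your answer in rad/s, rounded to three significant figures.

2.69

ω₂ = 19.27 rad/s (from 184 rpm).
Differentiating the loop-closure r₂e^{iθ₂}+r₃e^{iθ₃}=r₁+r₄e^{iθ₄} gives r₂ω₂e^{iθ₂}+r₃ω₃e^{iθ₃}=r₄ω₄e^{iθ₄}.
Eliminating the other unknown: ω₄ = r₂ω₂ sin(θ₂−θ₃) / [r₄ sin(θ₄−θ₃)].
Numerator sine = -0.41945; denominator sine = +0.90851.
Result = 0.0972·19.27·(-0.41945) / (0.3209·(+0.90851)) = -2.6946 rad/s; magnitude 2.6946 rad/s.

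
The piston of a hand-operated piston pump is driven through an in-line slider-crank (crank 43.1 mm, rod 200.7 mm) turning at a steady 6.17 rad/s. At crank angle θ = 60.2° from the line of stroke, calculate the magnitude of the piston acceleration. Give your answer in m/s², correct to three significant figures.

0.637

ω = 6.17 rad/s
x(θ) = r cosθ + √(L² − r² sin²θ); with ω constant, a = ω²·d²x/dθ².
d²x/dθ² = −r cosθ − r²(cos2θ)/√u − r⁴ sin²2θ/(4u^{3/2}),  u = L² − r² sin²θ = 0.0388817 m².
Substituting r = 0.0431 m, L = 0.2007 m, θ = 60.2°: d²x/dθ² = -0.016736 m.
a = ω²·d²x/dθ² = (6.17)²·(-0.016736) = -0.63713 m/s²;  |a| = 0.63713 m/s².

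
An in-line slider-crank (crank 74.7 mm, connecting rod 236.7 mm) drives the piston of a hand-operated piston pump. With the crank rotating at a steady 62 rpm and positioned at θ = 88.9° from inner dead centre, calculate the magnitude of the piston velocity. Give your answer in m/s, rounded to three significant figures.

0.488

ω = 2π·62/60 = 6.493 rad/s
For an in-line slider-crank, x = r cosθ + √(L² − r² sin²θ), so v = −rω sinθ·[1 + r cosθ/√(L² − r² sin²θ)].
With r = 0.0747 m, L = 0.2367 m, θ = 88.9°: √(L² − r² sin²θ) = 0.22461 m.
v = −0.0747·6.493·0.99982·[1 + 0.0747·0.01920/0.22461] = -0.48801 m/s.
|v| = 0.48801 m/s.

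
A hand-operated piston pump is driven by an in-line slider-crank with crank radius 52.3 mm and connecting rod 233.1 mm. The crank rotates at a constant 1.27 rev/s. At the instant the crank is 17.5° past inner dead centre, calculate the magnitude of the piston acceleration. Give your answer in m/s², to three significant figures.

3.79

ω = 2π·1.27 = 7.98 rad/s
x(θ) = r cosθ + √(L² − r² sin²θ); with ω constant, a = ω²·d²x/dθ².
d²x/dθ² = −r cosθ − r²(cos2θ)/√u − r⁴ sin²2θ/(4u^{3/2}),  u = L² − r² sin²θ = 0.0540883 m².
Substituting r = 0.0523 m, L = 0.2331 m, θ = 17.5°: d²x/dθ² = -0.059563 m.
a = ω²·d²x/dθ² = (7.98)²·(-0.059563) = -3.7926 m/s²;  |a| = 3.7926 m/s².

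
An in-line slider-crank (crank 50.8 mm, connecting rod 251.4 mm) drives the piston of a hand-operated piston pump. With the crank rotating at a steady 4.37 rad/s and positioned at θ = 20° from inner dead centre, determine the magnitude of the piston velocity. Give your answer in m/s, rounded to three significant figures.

0.0904

ω = 4.37 rad/s
For an in-line slider-crank, x = r cosθ + √(L² − r² sin²θ), so v = −rω sinθ·[1 + r cosθ/√(L² − r² sin²θ)].
With r = 0.0508 m, L = 0.2514 m, θ = 20°: √(L² − r² sin²θ) = 0.2508 m.
v = −0.0508·4.37·0.34202·[1 + 0.0508·0.93969/0.2508] = -0.090379 m/s.
|v| = 0.090379 m/s.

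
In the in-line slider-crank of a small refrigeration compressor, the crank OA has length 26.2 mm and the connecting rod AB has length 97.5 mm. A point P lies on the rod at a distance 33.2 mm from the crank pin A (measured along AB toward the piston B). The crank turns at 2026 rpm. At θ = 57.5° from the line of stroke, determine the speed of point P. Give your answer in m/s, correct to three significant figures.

5.30

ω = 212.2 rad/s.  Crank-pin speed |V_A| = rω = 5.5587 m/s, perpendicular to OA.
Rod angle: sinφ = −(r/L) sinθ ⇒ φ = -13.099°; ω_rod = −rω cosθ/√(L²−r²sin²θ) = -31.451 rad/s.
V_P = V_A + ω_rod × AP, with AP = 0.0332 m along the rod.
Components: V_Px = −rω sinθ − a·ω_rod·sinφ = -4.9248 m/s;  V_Py = rω cosθ + a·ω_rod·cosφ = +1.9697 m/s.
|V_P| = √(V_Px² + V_Py²) = 5.304 m/s.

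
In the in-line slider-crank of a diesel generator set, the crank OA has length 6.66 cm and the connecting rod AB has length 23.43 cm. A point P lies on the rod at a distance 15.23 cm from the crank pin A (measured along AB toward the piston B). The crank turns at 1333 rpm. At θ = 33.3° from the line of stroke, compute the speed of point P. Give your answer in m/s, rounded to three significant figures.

6.50

ω = 139.6 rad/s.  Crank-pin speed |V_A| = rω = 9.2968 m/s, perpendicular to OA.
Rod angle: sinφ = −(r/L) sinθ ⇒ φ = -8.978°; ω_rod = −rω cosθ/√(L²−r²sin²θ) = -33.575 rad/s.
V_P = V_A + ω_rod × AP, with AP = 0.1523 m along the rod.
Components: V_Px = −rω sinθ − a·ω_rod·sinφ = -5.9022 m/s;  V_Py = rω cosθ + a·ω_rod·cosφ = +2.7194 m/s.
|V_P| = √(V_Px² + V_Py²) = 6.4985 m/s.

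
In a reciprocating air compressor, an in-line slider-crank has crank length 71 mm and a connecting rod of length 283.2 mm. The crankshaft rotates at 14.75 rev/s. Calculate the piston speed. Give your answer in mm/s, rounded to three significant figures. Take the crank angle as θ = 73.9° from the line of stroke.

6770

ω = 2π·14.8 = 92.68 rad/s
For an in-line slider-crank, x = r cosθ + √(L² − r² sin²θ), so v = −rω sinθ·[1 + r cosθ/√(L² − r² sin²θ)].
With r = 0.071 m, L = 0.2832 m, θ = 73.9°: √(L² − r² sin²θ) = 0.27486 m.
v = −0.071·92.68·0.96078·[1 + 0.071·0.27731/0.27486] = -6.7749 m/s.
|v| = 6.7749 m/s = 6774.9 mm/s.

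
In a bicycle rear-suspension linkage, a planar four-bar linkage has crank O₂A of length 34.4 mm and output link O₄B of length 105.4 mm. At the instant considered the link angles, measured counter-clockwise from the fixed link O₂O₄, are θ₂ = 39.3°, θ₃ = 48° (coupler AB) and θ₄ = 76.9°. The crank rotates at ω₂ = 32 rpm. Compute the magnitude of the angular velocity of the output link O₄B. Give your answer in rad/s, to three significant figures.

0.342

ω₂ = 3.351 rad/s (from 32 rpm).
Differentiating the loop-closure r₂e^{iθ₂}+r₃e^{iθ₃}=r₁+r₄e^{iθ₄} gives r₂ω₂e^{iθ₂}+r₃ω₃e^{iθ₃}=r₄ω₄e^{iθ₄}.
Eliminating the other unknown: ω₄ = r₂ω₂ sin(θ₂−θ₃) / [r₄ sin(θ₄−θ₃)].
Numerator sine = -0.15126; denominator sine = +0.48328.
Result = 0.0344·3.351·(-0.15126) / (0.1054·(+0.48328)) = -0.34231 rad/s; magnitude 0.34231 rad/s.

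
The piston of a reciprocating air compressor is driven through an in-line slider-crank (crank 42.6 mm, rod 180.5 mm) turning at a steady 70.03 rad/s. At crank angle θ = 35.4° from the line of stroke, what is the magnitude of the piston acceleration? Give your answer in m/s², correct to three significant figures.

187

ω = 70.03 rad/s
x(θ) = r cosθ + √(L² − r² sin²θ); with ω constant, a = ω²·d²x/dθ².
d²x/dθ² = −r cosθ − r²(cos2θ)/√u − r⁴ sin²2θ/(4u^{3/2}),  u = L² − r² sin²θ = 0.0319713 m².
Substituting r = 0.0426 m, L = 0.1805 m, θ = 35.4°: d²x/dθ² = -0.038191 m.
a = ω²·d²x/dθ² = (70.03)²·(-0.038191) = -187.29 m/s²;  |a| = 187.29 m/s².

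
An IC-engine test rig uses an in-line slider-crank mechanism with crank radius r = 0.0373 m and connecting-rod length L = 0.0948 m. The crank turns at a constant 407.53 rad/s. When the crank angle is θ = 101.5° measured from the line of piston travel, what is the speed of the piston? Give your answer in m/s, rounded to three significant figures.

13.6

ω = 407.5 rad/s
For an in-line slider-crank, x = r cosθ + √(L² − r² sin²θ), so v = −rω sinθ·[1 + r cosθ/√(L² − r² sin²θ)].
With r = 0.0373 m, L = 0.0948 m, θ = 101.5°: √(L² − r² sin²θ) = 0.08747 m.
v = −0.0373·407.5·0.97992·[1 + 0.0373·-0.19937/0.08747] = -13.629 m/s.
|v| = 13.629 m/s.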